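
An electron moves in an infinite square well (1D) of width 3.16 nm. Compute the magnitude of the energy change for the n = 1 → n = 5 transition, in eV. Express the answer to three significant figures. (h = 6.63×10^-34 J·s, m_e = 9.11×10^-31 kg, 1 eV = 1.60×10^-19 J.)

E_1 = h²/(8m_eL²) = 6.040×10^-21 J.
|ΔE| = |1² − 5²|·E_1 = 24·6.040×10^-21 J = 1.450×10^-19 J = 0.906 eV.

|ΔE| = 0.906 eV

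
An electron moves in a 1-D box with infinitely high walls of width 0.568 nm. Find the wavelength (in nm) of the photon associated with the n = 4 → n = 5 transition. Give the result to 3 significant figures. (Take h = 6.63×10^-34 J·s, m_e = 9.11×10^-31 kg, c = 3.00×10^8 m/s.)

λ = 118 nm

E_1 = h²/(8m_eL²) = 1.869×10^-19 J, so ΔE = (5² − 4²)E_1 = 1.682×10^-18 J.
λ = hc/ΔE = (6.63×10^-34·3.00×10^8)/1.682×10^-18 = 1.18×10^-7 m = 118 nm.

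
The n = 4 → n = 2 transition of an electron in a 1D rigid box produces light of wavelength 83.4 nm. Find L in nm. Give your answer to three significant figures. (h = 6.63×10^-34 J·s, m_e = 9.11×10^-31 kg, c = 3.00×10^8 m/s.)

The photon carries ΔE = hc/λ = 6.63×10^-34·3.00×10^8/8.34×10^-8 m = 2.385×10^-18 J.
Since ΔE = (4² − 2²)E_1, E_1 = 1.988×10^-19 J, and L = h/√(8m_eE_1) = 5.51×10^-10 m = 0.551 nm.

L = 0.551 nm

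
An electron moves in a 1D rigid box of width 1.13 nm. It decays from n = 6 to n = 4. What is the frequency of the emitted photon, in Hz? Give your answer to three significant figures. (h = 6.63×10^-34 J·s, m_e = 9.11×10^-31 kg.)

f = 1.42×10^15 Hz

E_1 = h²/(8m_eL²) = 4.723×10^-20 J and ΔE = (6² − 4²)E_1 = 9.446×10^-19 J.
f = ΔE/h = 9.446×10^-19/6.63×10^-34 = 1.42×10^15 Hz.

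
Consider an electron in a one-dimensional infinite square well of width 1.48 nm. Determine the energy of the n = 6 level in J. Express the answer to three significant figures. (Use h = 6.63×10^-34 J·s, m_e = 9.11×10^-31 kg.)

For an infinite well E_n = n²h²/(8m_eL²), so E_1 = h²/(8m_eL²) = (6.63×10^-34)²/(8·9.11×10^-31·(1.48×10^-9 m)²) = 2.754×10^-20 J.
Then E_6 = 6²·E_1 = 36·2.754×10^-20 J = 9.91×10^-19 J.

E_6 = 9.91×10^-19 J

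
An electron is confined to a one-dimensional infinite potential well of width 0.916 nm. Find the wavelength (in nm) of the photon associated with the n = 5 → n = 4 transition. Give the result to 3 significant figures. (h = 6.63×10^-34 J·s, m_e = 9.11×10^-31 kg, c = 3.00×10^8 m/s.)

E_1 = h²/(8m_eL²) = 7.188×10^-20 J, so ΔE = (5² − 4²)E_1 = 6.469×10^-19 J.
λ = hc/ΔE = (6.63×10^-34·3.00×10^8)/6.469×10^-19 = 3.07×10^-7 m = 307 nm.

λ = 307 nm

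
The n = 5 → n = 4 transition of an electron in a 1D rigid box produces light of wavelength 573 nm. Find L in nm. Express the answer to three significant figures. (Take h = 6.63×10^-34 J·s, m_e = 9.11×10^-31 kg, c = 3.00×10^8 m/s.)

The photon carries ΔE = hc/λ = 6.63×10^-34·3.00×10^8/5.73×10^-7 m = 3.471×10^-19 J.
Since ΔE = (5² − 4²)E_1, E_1 = 3.857×10^-20 J, and L = h/√(8m_eE_1) = 1.25×10^-9 m = 1.25 nm.

L = 1.25 nm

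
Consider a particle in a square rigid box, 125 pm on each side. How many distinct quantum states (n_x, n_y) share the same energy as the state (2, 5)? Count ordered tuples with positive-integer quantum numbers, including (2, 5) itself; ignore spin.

The level has n_x² + n_y² = 29. The ordered positive-integer solutions are (2, 5), (5, 2).
That gives 2 states.

degeneracy = 2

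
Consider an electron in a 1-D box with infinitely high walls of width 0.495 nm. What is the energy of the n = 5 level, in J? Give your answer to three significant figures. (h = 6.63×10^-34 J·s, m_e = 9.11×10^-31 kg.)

E_5 = 6.15×10^-18 J

For an infinite well E_n = n²h²/(8m_eL²), so E_1 = h²/(8m_eL²) = (6.63×10^-34)²/(8·9.11×10^-31·(4.95×10^-10 m)²) = 2.462×10^-19 J.
Then E_5 = 5²·E_1 = 25·2.462×10^-19 J = 6.15×10^-18 J.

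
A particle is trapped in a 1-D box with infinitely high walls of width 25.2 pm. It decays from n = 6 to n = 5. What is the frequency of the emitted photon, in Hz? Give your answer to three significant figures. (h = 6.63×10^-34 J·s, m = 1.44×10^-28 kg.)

E_1 = h²/(8mL²) = 6.009×10^-19 J and ΔE = (6² − 5²)E_1 = 6.610×10^-18 J.
f = ΔE/h = 6.610×10^-18/6.63×10^-34 = 9.97×10^15 Hz.

f = 9.97×10^15 Hz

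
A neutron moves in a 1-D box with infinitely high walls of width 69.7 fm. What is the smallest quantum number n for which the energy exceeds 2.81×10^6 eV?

E_1 = h²/(8m_nL²) = 6.744×10^-15 J = 4.210×10^4 eV.
Need n² > 2.81×10^6/4.210×10^4 = 66.75, i.e. n > 8.170.
The smallest integer satisfying this is n = 9.

n = 9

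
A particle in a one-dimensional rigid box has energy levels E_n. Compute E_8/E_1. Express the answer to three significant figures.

E_n ∝ n², so E_8/E_1 = 8²/1² = 64/1 = 64.0.

64.0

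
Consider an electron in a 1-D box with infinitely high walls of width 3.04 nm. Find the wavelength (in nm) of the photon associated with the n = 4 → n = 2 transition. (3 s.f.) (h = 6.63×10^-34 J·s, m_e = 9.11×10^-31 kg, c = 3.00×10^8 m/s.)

E_1 = h²/(8m_eL²) = 6.526×10^-21 J, so ΔE = (4² − 2²)E_1 = 7.831×10^-20 J.
λ = hc/ΔE = (6.63×10^-34·3.00×10^8)/7.831×10^-20 = 2.54×10^-6 m = 2.54×10^3 nm.

λ = 2.54×10^3 nm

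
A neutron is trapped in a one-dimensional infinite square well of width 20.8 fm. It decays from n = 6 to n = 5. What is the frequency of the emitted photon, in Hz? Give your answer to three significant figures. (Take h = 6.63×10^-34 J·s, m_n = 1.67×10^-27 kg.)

f = 1.26×10^21 Hz

E_1 = h²/(8m_nL²) = 7.605×10^-14 J and ΔE = (6² − 5²)E_1 = 8.366×10^-13 J.
f = ΔE/h = 8.366×10^-13/6.63×10^-34 = 1.26×10^21 Hz.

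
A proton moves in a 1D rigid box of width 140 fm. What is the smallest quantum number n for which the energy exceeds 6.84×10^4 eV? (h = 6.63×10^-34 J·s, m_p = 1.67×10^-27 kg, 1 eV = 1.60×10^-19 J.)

n = 3

E_1 = h²/(8m_pL²) = 1.679×10^-15 J = 1.049×10^4 eV.
Need n² > 6.84×10^4/1.049×10^4 = 6.520, i.e. n > 2.553.
The smallest integer satisfying this is n = 3.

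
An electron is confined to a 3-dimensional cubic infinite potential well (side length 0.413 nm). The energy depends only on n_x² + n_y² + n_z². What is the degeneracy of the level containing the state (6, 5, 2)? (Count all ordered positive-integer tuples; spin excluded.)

degeneracy = 6

The level has n_x² + n_y² + n_z² = 65. The ordered positive-integer solutions are (2, 5, 6), (2, 6, 5), (5, 2, 6), (5, 6, 2), (6, 2, 5), (6, 5, 2).
That gives 6 states.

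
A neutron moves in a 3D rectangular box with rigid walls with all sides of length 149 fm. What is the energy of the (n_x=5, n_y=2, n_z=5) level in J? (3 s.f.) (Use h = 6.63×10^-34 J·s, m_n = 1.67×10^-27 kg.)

E = 8.00×10^-14 J

For a 3D rectangular well E = (h²/8m_n)·Σ n_i²/L_i² = (6.63×10^-34)²/(8·1.67×10^-27) · [5²/(149 fm)² + 2²/(149 fm)² + 5²/(149 fm)²].
Evaluating gives E = 8.00×10^-14 J.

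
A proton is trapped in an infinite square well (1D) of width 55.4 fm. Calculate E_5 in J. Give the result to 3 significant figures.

E_5 = 2.67×10^-13 J

For an infinite well E_n = n²h²/(8m_pL²), so E_1 = h²/(8m_pL²) = (6.626×10^-34)²/(8·1.673×10^-27·(5.54×10^-14 m)²) = 1.069×10^-14 J.
Then E_5 = 5²·E_1 = 25·1.069×10^-14 J = 2.67×10^-13 J.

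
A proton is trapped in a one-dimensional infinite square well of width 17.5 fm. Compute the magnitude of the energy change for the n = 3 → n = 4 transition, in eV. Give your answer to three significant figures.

|ΔE| = 4.68×10^6 eV

E_1 = h²/(8m_pL²) = 1.071×10^-13 J.
|ΔE| = |3² − 4²|·E_1 = 7·1.071×10^-13 J = 7.497×10^-13 J = 4.68×10^6 eV.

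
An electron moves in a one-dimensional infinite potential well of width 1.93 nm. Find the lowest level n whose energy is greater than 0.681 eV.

n = 3

E_1 = h²/(8m_eL²) = 1.617×10^-20 J = 0.1009 eV.
Need n² > 0.681/0.1009 = 6.749, i.e. n > 2.598.
The smallest integer satisfying this is n = 3.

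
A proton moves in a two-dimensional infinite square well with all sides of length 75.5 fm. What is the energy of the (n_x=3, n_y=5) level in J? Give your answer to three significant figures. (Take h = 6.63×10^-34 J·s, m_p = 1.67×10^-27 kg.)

For a 2D rectangular well E = (h²/8m_p)·Σ n_i²/L_i² = (6.63×10^-34)²/(8·1.67×10^-27) · [3²/(75.5 fm)² + 5²/(75.5 fm)²].
Evaluating gives E = 1.96×10^-13 J.

E = 1.96×10^-13 J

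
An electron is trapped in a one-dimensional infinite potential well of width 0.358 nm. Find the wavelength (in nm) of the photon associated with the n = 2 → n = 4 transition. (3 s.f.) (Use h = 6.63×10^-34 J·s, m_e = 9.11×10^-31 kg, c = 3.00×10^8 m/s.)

λ = 35.2 nm

E_1 = h²/(8m_eL²) = 4.706×10^-19 J, so ΔE = (4² − 2²)E_1 = 5.647×10^-18 J.
λ = hc/ΔE = (6.63×10^-34·3.00×10^8)/5.647×10^-18 = 3.52×10^-8 m = 35.2 nm.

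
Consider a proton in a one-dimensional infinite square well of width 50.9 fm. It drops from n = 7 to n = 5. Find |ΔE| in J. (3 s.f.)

E_1 = h²/(8m_pL²) = 1.266×10^-14 J.
|ΔE| = |7² − 5²|·E_1 = 24·1.266×10^-14 J = 3.04×10^-13 J.

|ΔE| = 3.04×10^-13 J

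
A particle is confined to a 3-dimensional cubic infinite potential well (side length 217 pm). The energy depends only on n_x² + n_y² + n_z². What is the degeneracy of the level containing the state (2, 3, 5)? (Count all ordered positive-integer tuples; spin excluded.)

degeneracy = 9

The level has n_x² + n_y² + n_z² = 38. The ordered positive-integer solutions are (1, 1, 6), (1, 6, 1), (2, 3, 5), (2, 5, 3), (3, 2, 5), (3, 5, 2), (5, 2, 3), (5, 3, 2), (6, 1, 1).
That gives 9 states.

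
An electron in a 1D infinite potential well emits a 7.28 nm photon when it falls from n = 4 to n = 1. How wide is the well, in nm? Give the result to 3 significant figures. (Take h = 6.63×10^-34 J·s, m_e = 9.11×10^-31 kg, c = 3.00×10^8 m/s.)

L = 0.182 nm

The photon carries ΔE = hc/λ = 6.63×10^-34·3.00×10^8/7.28×10^-9 m = 2.732×10^-17 J.
Since ΔE = (4² − 1²)E_1, E_1 = 1.821×10^-18 J, and L = h/√(8m_eE_1) = 1.82×10^-10 m = 0.182 nm.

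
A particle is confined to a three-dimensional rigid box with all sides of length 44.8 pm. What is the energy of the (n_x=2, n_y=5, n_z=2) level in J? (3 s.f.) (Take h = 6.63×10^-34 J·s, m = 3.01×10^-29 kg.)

For a 3D rectangular well E = (h²/8m)·Σ n_i²/L_i² = (6.63×10^-34)²/(8·3.01×10^-29) · [2²/(44.8 pm)² + 5²/(44.8 pm)² + 2²/(44.8 pm)²].
Evaluating gives E = 3.00×10^-17 J.

E = 3.00×10^-17 J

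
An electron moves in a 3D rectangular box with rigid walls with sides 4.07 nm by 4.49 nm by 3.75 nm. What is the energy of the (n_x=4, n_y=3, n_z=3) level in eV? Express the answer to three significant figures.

For a 3D rectangular well E = (h²/8m_e)·Σ n_i²/L_i² = (6.626×10^-34)²/(8·9.109×10^-31) · [4²/(4.07 nm)² + 3²/(4.49 nm)² + 3²/(3.75 nm)²].
Evaluating gives E = 1.236×10^-19 J = 0.772 eV.

E = 0.772 eV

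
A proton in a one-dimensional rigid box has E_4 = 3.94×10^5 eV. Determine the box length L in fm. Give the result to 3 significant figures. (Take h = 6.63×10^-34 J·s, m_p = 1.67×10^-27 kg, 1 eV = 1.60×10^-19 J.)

From E_n = n²h²/(8m_pL²), L = n·h/√(8m_pE_n).
E_4 = 3.94×10^5 eV = 6.304×10^-14 J, so L = 4·6.63×10^-34/√(8·1.67×10^-27·6.304×10^-14) = 9.14×10^-14 m = 91.4 fm.

L = 91.4 fm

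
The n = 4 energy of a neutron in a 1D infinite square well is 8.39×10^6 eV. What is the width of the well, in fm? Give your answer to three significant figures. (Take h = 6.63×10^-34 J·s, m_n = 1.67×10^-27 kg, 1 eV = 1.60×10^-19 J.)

From E_n = n²h²/(8m_nL²), L = n·h/√(8m_nE_n).
E_4 = 8.39×10^6 eV = 1.342×10^-12 J, so L = 4·6.63×10^-34/√(8·1.67×10^-27·1.342×10^-12) = 1.98×10^-14 m = 19.8 fm.

L = 19.8 fm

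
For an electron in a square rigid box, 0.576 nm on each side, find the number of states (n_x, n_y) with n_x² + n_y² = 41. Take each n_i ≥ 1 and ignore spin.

The level has n_x² + n_y² = 41. The ordered positive-integer solutions are (4, 5), (5, 4).
That gives 2 states.

degeneracy = 2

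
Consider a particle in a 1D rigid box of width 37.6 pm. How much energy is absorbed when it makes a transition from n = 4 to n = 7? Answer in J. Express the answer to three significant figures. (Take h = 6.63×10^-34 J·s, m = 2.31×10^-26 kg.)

E_1 = h²/(8mL²) = 1.682×10^-21 J.
|ΔE| = |4² − 7²|·E_1 = 33·1.682×10^-21 J = 5.55×10^-20 J.

|ΔE| = 5.55×10^-20 J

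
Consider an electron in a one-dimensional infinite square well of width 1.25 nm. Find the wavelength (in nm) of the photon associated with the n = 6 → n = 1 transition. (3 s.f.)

λ = 147 nm

E_1 = h²/(8m_eL²) = 3.856×10^-20 J, so ΔE = (6² − 1²)E_1 = 1.350×10^-18 J.
λ = hc/ΔE = (6.626×10^-34·2.998×10^8)/1.350×10^-18 = 1.47×10^-7 m = 147 nm.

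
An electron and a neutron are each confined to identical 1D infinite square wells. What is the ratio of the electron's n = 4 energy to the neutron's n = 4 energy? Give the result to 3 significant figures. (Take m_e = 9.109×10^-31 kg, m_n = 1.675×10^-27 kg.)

1.84×10^3

E_n ∝ 1/m at fixed n and L, so the ratio is m_n/m_e = 1.675×10^-27/9.109×10^-31 = 1.84×10^3.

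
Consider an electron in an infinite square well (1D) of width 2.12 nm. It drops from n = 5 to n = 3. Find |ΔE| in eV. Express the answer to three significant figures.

E_1 = h²/(8m_eL²) = 1.341×10^-20 J.
|ΔE| = |5² − 3²|·E_1 = 16·1.341×10^-20 J = 2.146×10^-19 J = 1.34 eV.

|ΔE| = 1.34 eV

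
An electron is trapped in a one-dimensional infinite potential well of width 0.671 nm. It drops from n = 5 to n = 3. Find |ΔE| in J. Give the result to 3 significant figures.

|ΔE| = 2.14×10^-18 J

E_1 = h²/(8m_eL²) = 1.338×10^-19 J.
|ΔE| = |5² − 3²|·E_1 = 16·1.338×10^-19 J = 2.14×10^-18 J.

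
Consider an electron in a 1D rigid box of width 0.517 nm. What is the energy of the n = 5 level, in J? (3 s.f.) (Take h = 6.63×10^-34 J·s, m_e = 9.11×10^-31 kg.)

For an infinite well E_n = n²h²/(8m_eL²), so E_1 = h²/(8m_eL²) = (6.63×10^-34)²/(8·9.11×10^-31·(5.17×10^-10 m)²) = 2.257×10^-19 J.
Then E_5 = 5²·E_1 = 25·2.257×10^-19 J = 5.64×10^-18 J.

E_5 = 5.64×10^-18 J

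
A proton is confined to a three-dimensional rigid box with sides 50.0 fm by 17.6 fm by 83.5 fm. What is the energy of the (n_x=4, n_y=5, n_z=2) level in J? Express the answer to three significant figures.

For a 3D rectangular well E = (h²/8m_p)·Σ n_i²/L_i² = (6.626×10^-34)²/(8·1.673×10^-27) · [4²/(50.0 fm)² + 5²/(17.6 fm)² + 2²/(83.5 fm)²].
Evaluating gives E = 2.88×10^-12 J.

E = 2.88×10^-12 J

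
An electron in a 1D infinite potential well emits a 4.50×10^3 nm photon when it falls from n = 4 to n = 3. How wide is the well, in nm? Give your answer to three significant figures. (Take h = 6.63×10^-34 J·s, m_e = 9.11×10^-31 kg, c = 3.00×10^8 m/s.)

L = 3.09 nm

The photon carries ΔE = hc/λ = 6.63×10^-34·3.00×10^8/4.50×10^-6 m = 4.420×10^-20 J.
Since ΔE = (4² − 3²)E_1, E_1 = 6.314×10^-21 J, and L = h/√(8m_eE_1) = 3.09×10^-9 m = 3.09 nm.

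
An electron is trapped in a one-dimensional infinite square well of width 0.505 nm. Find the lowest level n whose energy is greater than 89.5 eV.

n = 8

E_1 = h²/(8m_eL²) = 2.362×10^-19 J = 1.474 eV.
Need n² > 89.5/1.474 = 60.72, i.e. n > 7.792.
The smallest integer satisfying this is n = 8.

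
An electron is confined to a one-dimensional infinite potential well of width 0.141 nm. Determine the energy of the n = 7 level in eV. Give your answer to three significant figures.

E_7 = 927 eV

For an infinite well E_n = n²h²/(8m_eL²), so E_1 = h²/(8m_eL²) = (6.626×10^-34)²/(8·9.109×10^-31·(1.41×10^-10 m)²) = 3.030×10^-18 J.
Then E_7 = 7²·E_1 = 49·3.030×10^-18 J = 1.485×10^-16 J.
Converting, E_7 = 1.485×10^-16 J / (1.602×10^-19 J/eV) = 927 eV.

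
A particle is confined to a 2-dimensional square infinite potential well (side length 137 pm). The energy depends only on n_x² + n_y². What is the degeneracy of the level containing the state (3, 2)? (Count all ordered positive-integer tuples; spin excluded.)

The level has n_x² + n_y² = 13. The ordered positive-integer solutions are (2, 3), (3, 2).
That gives 2 states.

degeneracy = 2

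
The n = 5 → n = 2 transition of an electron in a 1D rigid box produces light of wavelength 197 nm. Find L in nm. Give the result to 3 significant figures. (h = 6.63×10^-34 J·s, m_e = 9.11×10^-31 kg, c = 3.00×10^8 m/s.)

L = 1.12 nm

The photon carries ΔE = hc/λ = 6.63×10^-34·3.00×10^8/1.97×10^-7 m = 1.010×10^-18 J.
Since ΔE = (5² − 2²)E_1, E_1 = 4.810×10^-20 J, and L = h/√(8m_eE_1) = 1.12×10^-9 m = 1.12 nm.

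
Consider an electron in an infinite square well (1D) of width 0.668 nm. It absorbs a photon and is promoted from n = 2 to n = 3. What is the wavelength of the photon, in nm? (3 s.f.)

E_1 = h²/(8m_eL²) = 1.350×10^-19 J, so ΔE = (3² − 2²)E_1 = 6.750×10^-19 J.
λ = hc/ΔE = (6.626×10^-34·2.998×10^8)/6.750×10^-19 = 2.94×10^-7 m = 294 nm.

λ = 294 nm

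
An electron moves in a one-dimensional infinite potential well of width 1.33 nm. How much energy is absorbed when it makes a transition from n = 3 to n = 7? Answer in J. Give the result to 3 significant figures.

E_1 = h²/(8m_eL²) = 3.406×10^-20 J.
|ΔE| = |3² − 7²|·E_1 = 40·3.406×10^-20 J = 1.36×10^-18 J.

|ΔE| = 1.36×10^-18 J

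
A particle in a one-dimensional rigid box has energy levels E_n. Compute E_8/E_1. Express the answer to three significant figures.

64.0

E_n ∝ n², so E_8/E_1 = 8²/1² = 64/1 = 64.0.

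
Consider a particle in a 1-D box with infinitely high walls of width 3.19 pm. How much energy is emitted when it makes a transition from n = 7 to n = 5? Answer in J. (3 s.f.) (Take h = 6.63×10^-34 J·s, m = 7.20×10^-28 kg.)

|ΔE| = 1.80×10^-16 J

E_1 = h²/(8mL²) = 7.499×10^-18 J.
|ΔE| = |7² − 5²|·E_1 = 24·7.499×10^-18 J = 1.80×10^-16 J.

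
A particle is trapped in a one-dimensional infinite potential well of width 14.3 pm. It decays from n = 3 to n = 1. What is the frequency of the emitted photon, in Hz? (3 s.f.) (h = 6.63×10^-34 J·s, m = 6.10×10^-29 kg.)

E_1 = h²/(8mL²) = 4.405×10^-18 J and ΔE = (3² − 1²)E_1 = 3.524×10^-17 J.
f = ΔE/h = 3.524×10^-17/6.63×10^-34 = 5.32×10^16 Hz.

f = 5.32×10^16 Hz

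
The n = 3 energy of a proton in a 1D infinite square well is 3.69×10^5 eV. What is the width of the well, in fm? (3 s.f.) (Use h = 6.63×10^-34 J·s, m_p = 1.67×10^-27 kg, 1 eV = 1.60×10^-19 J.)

L = 70.8 fm

From E_n = n²h²/(8m_pL²), L = n·h/√(8m_pE_n).
E_3 = 3.69×10^5 eV = 5.904×10^-14 J, so L = 3·6.63×10^-34/√(8·1.67×10^-27·5.904×10^-14) = 7.08×10^-14 m = 70.8 fm.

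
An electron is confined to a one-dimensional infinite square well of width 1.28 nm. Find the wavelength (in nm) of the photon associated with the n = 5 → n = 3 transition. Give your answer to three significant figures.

λ = 338 nm

E_1 = h²/(8m_eL²) = 3.677×10^-20 J, so ΔE = (5² − 3²)E_1 = 5.883×10^-19 J.
λ = hc/ΔE = (6.626×10^-34·2.998×10^8)/5.883×10^-19 = 3.38×10^-7 m = 338 nm.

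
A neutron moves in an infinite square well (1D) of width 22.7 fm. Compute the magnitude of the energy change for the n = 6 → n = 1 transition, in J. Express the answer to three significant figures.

|ΔE| = 2.23×10^-12 J

E_1 = h²/(8m_nL²) = 6.358×10^-14 J.
|ΔE| = |6² − 1²|·E_1 = 35·6.358×10^-14 J = 2.23×10^-12 J.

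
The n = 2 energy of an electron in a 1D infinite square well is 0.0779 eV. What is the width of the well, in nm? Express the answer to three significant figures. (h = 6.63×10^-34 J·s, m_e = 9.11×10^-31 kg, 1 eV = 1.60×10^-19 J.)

L = 4.40 nm

From E_n = n²h²/(8m_eL²), L = n·h/√(8m_eE_n).
E_2 = 0.0779 eV = 1.246×10^-20 J, so L = 2·6.63×10^-34/√(8·9.11×10^-31·1.246×10^-20) = 4.40×10^-9 m = 4.40 nm.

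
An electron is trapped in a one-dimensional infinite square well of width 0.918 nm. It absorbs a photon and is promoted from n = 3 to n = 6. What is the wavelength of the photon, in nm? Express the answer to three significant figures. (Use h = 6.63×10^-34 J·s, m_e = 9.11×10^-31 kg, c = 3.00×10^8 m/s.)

λ = 103 nm

E_1 = h²/(8m_eL²) = 7.157×10^-20 J, so ΔE = (6² − 3²)E_1 = 1.932×10^-18 J.
λ = hc/ΔE = (6.63×10^-34·3.00×10^8)/1.932×10^-18 = 1.03×10^-7 m = 103 nm.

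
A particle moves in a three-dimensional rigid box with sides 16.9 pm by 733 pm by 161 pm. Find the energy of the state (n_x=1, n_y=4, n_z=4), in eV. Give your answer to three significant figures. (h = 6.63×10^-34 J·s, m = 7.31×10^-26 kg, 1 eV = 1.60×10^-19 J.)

For a 3D rectangular well E = (h²/8m)·Σ n_i²/L_i² = (6.63×10^-34)²/(8·7.31×10^-26) · [1²/(16.9 pm)² + 4²/(733 pm)² + 4²/(161 pm)²].
Evaluating gives E = 3.118×10^-21 J = 0.0195 eV.

E = 0.0195 eV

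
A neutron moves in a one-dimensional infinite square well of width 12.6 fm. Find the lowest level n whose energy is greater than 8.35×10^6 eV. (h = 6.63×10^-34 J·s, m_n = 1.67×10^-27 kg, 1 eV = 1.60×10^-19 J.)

E_1 = h²/(8m_nL²) = 2.072×10^-13 J = 1.295×10^6 eV.
Need n² > 8.35×10^6/1.295×10^6 = 6.448, i.e. n > 2.539.
The smallest integer satisfying this is n = 3.

n = 3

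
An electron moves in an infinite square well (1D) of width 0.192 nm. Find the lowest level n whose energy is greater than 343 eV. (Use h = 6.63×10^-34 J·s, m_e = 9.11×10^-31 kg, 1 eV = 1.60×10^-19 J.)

E_1 = h²/(8m_eL²) = 1.636×10^-18 J = 10.23 eV.
Need n² > 343/10.23 = 33.53, i.e. n > 5.791.
The smallest integer satisfying this is n = 6.

n = 6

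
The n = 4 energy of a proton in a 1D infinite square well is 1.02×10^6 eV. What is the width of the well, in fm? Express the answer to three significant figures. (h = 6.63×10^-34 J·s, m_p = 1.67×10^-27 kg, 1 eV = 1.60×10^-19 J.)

From E_n = n²h²/(8m_pL²), L = n·h/√(8m_pE_n).
E_4 = 1.02×10^6 eV = 1.632×10^-13 J, so L = 4·6.63×10^-34/√(8·1.67×10^-27·1.632×10^-13) = 5.68×10^-14 m = 56.8 fm.

L = 56.8 fm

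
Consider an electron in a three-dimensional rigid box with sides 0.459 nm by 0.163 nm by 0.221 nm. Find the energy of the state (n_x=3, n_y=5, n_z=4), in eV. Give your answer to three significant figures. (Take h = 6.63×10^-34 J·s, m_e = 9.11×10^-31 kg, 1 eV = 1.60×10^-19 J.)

For a 3D rectangular well E = (h²/8m_e)·Σ n_i²/L_i² = (6.63×10^-34)²/(8·9.11×10^-31) · [3²/(0.459 nm)² + 5²/(0.163 nm)² + 4²/(0.221 nm)²].
Evaluating gives E = 7.909×10^-17 J = 494 eV.

E = 494 eV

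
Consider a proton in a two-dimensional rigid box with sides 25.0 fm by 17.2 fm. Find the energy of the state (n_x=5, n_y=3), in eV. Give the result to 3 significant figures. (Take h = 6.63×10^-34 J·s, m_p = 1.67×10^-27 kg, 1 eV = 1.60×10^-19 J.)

For a 2D rectangular well E = (h²/8m_p)·Σ n_i²/L_i² = (6.63×10^-34)²/(8·1.67×10^-27) · [5²/(25.0 fm)² + 3²/(17.2 fm)²].
Evaluating gives E = 2.317×10^-12 J = 1.45×10^7 eV.

E = 1.45×10^7 eV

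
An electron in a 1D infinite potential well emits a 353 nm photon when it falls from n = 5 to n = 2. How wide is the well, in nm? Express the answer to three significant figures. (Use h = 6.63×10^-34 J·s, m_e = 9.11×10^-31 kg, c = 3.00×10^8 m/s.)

The photon carries ΔE = hc/λ = 6.63×10^-34·3.00×10^8/3.53×10^-7 m = 5.635×10^-19 J.
Since ΔE = (5² − 2²)E_1, E_1 = 2.683×10^-20 J, and L = h/√(8m_eE_1) = 1.50×10^-9 m = 1.50 nm.

L = 1.50 nm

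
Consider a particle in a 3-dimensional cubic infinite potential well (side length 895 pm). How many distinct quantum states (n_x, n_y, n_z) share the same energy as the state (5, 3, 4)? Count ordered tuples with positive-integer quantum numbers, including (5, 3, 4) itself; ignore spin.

degeneracy = 6

The level has n_x² + n_y² + n_z² = 50. The ordered positive-integer solutions are (3, 4, 5), (3, 5, 4), (4, 3, 5), (4, 5, 3), (5, 3, 4), (5, 4, 3).
That gives 6 states.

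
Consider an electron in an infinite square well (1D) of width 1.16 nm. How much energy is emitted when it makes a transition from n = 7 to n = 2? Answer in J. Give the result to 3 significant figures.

E_1 = h²/(8m_eL²) = 4.477×10^-20 J.
|ΔE| = |7² − 2²|·E_1 = 45·4.477×10^-20 J = 2.01×10^-18 J.

|ΔE| = 2.01×10^-18 J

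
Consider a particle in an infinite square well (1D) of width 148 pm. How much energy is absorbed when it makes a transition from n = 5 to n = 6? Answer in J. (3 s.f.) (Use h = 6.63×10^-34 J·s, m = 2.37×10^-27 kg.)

|ΔE| = 1.16×10^-20 J

E_1 = h²/(8mL²) = 1.058×10^-21 J.
|ΔE| = |5² − 6²|·E_1 = 11·1.058×10^-21 J = 1.16×10^-20 J.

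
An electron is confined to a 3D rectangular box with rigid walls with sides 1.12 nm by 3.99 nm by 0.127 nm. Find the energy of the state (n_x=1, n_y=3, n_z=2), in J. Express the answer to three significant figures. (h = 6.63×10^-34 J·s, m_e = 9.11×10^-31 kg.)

E = 1.50×10^-17 J

For a 3D rectangular well E = (h²/8m_e)·Σ n_i²/L_i² = (6.63×10^-34)²/(8·9.11×10^-31) · [1²/(1.12 nm)² + 3²/(3.99 nm)² + 2²/(0.127 nm)²].
Evaluating gives E = 1.50×10^-17 J.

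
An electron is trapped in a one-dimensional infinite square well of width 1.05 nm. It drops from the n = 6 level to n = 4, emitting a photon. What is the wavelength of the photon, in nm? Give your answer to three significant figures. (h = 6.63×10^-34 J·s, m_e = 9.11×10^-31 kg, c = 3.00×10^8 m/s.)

λ = 182 nm

E_1 = h²/(8m_eL²) = 5.471×10^-20 J, so ΔE = (6² − 4²)E_1 = 1.094×10^-18 J.
λ = hc/ΔE = (6.63×10^-34·3.00×10^8)/1.094×10^-18 = 1.82×10^-7 m = 182 nm.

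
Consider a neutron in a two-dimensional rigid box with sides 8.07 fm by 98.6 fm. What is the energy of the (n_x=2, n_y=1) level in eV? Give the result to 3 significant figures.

For a 2D rectangular well E = (h²/8m_n)·Σ n_i²/L_i² = (6.626×10^-34)²/(8·1.675×10^-27) · [2²/(8.07 fm)² + 1²/(98.6 fm)²].
Evaluating gives E = 2.016×10^-12 J = 1.26×10^7 eV.

E = 1.26×10^7 eV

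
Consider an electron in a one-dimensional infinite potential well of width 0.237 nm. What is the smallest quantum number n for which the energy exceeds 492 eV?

E_1 = h²/(8m_eL²) = 1.073×10^-18 J = 6.698 eV.
Need n² > 492/6.698 = 73.45, i.e. n > 8.570.
The smallest integer satisfying this is n = 9.

n = 9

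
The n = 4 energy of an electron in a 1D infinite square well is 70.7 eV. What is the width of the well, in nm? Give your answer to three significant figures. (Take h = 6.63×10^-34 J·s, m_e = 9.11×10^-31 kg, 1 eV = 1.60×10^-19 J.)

From E_n = n²h²/(8m_eL²), L = n·h/√(8m_eE_n).
E_4 = 70.7 eV = 1.131×10^-17 J, so L = 4·6.63×10^-34/√(8·9.11×10^-31·1.131×10^-17) = 2.92×10^-10 m = 0.292 nm.

L = 0.292 nm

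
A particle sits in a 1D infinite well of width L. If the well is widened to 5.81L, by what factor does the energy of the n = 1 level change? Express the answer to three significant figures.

0.0296

E_n ∝ 1/L², so the energy scales by 1/5.81² = 0.0296.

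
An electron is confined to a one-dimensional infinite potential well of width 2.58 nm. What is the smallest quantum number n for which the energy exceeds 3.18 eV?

E_1 = h²/(8m_eL²) = 9.051×10^-21 J = 0.05650 eV.
Need n² > 3.18/0.05650 = 56.28, i.e. n > 7.502.
The smallest integer satisfying this is n = 8.

n = 8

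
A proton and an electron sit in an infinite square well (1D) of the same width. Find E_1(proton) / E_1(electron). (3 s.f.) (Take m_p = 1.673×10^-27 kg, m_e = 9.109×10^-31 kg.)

5.44×10^-4

E_n ∝ 1/m at fixed n and L, so the ratio is m_e/m_p = 9.109×10^-31/1.673×10^-27 = 5.44×10^-4.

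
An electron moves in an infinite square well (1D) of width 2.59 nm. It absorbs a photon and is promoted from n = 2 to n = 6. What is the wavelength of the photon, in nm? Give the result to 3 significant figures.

E_1 = h²/(8m_eL²) = 8.981×10^-21 J, so ΔE = (6² − 2²)E_1 = 2.874×10^-19 J.
λ = hc/ΔE = (6.626×10^-34·2.998×10^8)/2.874×10^-19 = 6.91×10^-7 m = 691 nm.

λ = 691 nm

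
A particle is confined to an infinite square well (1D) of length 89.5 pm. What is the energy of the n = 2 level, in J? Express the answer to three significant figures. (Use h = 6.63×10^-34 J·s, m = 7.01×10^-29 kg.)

For an infinite well E_n = n²h²/(8mL²), so E_1 = h²/(8mL²) = (6.63×10^-34)²/(8·7.01×10^-29·(8.95×10^-11 m)²) = 9.785×10^-20 J.
Then E_2 = 2²·E_1 = 4·9.785×10^-20 J = 3.91×10^-19 J.

E_2 = 3.91×10^-19 J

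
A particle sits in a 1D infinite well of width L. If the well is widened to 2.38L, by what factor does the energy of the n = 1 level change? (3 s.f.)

0.177

E_n ∝ 1/L², so the energy scales by 1/2.38² = 0.177.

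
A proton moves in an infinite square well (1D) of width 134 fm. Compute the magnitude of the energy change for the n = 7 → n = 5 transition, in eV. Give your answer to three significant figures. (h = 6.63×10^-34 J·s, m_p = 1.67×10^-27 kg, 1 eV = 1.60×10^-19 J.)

E_1 = h²/(8m_pL²) = 1.832×10^-15 J.
|ΔE| = |7² − 5²|·E_1 = 24·1.832×10^-15 J = 4.397×10^-14 J = 2.75×10^5 eV.

|ΔE| = 2.75×10^5 eV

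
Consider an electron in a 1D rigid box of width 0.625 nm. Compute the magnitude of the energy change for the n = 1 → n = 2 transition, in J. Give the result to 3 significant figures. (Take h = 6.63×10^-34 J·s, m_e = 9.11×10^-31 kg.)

E_1 = h²/(8m_eL²) = 1.544×10^-19 J.
|ΔE| = |1² − 2²|·E_1 = 3·1.544×10^-19 J = 4.63×10^-19 J.

|ΔE| = 4.63×10^-19 J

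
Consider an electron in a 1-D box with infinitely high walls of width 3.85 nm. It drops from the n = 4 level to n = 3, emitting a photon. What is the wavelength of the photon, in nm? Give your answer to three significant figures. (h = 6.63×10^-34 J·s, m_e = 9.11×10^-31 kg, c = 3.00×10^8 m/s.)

λ = 6.98×10^3 nm

E_1 = h²/(8m_eL²) = 4.069×10^-21 J, so ΔE = (4² − 3²)E_1 = 2.848×10^-20 J.
λ = hc/ΔE = (6.63×10^-34·3.00×10^8)/2.848×10^-20 = 6.98×10^-6 m = 6.98×10^3 nm.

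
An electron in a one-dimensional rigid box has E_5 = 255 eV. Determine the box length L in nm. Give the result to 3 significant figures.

L = 0.192 nm

From E_n = n²h²/(8m_eL²), L = n·h/√(8m_eE_n).
E_5 = 255 eV = 4.085×10^-17 J, so L = 5·6.626×10^-34/√(8·9.109×10^-31·4.085×10^-17) = 1.92×10^-10 m = 0.192 nm.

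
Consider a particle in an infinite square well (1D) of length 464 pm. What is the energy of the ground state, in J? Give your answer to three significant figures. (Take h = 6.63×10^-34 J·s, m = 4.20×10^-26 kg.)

For an infinite well E_n = n²h²/(8mL²), so E_1 = h²/(8mL²) = (6.63×10^-34)²/(8·4.20×10^-26·(4.64×10^-10 m)²) = 6.076×10^-24 J.

E_1 = 6.08×10^-24 J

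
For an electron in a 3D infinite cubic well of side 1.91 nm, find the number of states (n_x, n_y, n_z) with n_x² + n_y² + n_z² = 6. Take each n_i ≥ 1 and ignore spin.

degeneracy = 3

The level has n_x² + n_y² + n_z² = 6. The ordered positive-integer solutions are (1, 1, 2), (1, 2, 1), (2, 1, 1).
That gives 3 states.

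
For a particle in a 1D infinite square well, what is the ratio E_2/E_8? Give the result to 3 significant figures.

0.0625

E_n ∝ n², so E_2/E_8 = 2²/8² = 4/64 = 0.0625.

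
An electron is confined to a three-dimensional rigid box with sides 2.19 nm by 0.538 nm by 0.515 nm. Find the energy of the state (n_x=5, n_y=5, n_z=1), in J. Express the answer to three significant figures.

E = 5.74×10^-18 J

For a 3D rectangular well E = (h²/8m_e)·Σ n_i²/L_i² = (6.626×10^-34)²/(8·9.109×10^-31) · [5²/(2.19 nm)² + 5²/(0.538 nm)² + 1²/(0.515 nm)²].
Evaluating gives E = 5.74×10^-18 J.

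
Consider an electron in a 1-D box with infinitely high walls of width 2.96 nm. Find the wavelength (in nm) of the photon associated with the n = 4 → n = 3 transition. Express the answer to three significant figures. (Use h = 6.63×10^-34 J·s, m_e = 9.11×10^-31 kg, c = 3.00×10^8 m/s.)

E_1 = h²/(8m_eL²) = 6.884×10^-21 J, so ΔE = (4² − 3²)E_1 = 4.819×10^-20 J.
λ = hc/ΔE = (6.63×10^-34·3.00×10^8)/4.819×10^-20 = 4.13×10^-6 m = 4.13×10^3 nm.

λ = 4.13×10^3 nm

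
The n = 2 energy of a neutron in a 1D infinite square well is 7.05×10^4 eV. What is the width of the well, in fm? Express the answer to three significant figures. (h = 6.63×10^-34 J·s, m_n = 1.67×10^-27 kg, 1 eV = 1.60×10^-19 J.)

L = 108 fm

From E_n = n²h²/(8m_nL²), L = n·h/√(8m_nE_n).
E_2 = 7.05×10^4 eV = 1.128×10^-14 J, so L = 2·6.63×10^-34/√(8·1.67×10^-27·1.128×10^-14) = 1.08×10^-13 m = 108 fm.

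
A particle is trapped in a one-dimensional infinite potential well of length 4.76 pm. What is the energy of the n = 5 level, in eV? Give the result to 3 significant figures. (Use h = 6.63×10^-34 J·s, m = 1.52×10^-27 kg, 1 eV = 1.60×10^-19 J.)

For an infinite well E_n = n²h²/(8mL²), so E_1 = h²/(8mL²) = (6.63×10^-34)²/(8·1.52×10^-27·(4.76×10^-12 m)²) = 1.595×10^-18 J.
Then E_5 = 5²·E_1 = 25·1.595×10^-18 J = 3.988×10^-17 J.
Converting, E_5 = 3.988×10^-17 J / (1.60×10^-19 J/eV) = 249 eV.

E_5 = 249 eV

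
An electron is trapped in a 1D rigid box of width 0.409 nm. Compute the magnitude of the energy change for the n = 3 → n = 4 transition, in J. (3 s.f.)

E_1 = h²/(8m_eL²) = 3.602×10^-19 J.
|ΔE| = |3² − 4²|·E_1 = 7·3.602×10^-19 J = 2.52×10^-18 J.

|ΔE| = 2.52×10^-18 J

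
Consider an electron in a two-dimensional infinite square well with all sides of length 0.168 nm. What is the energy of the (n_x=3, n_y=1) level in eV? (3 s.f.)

E = 133 eV

For a 2D rectangular well E = (h²/8m_e)·Σ n_i²/L_i² = (6.626×10^-34)²/(8·9.109×10^-31) · [3²/(0.168 nm)² + 1²/(0.168 nm)²].
Evaluating gives E = 2.135×10^-17 J = 133 eV.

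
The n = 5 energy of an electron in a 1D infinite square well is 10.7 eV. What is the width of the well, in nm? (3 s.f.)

From E_n = n²h²/(8m_eL²), L = n·h/√(8m_eE_n).
E_5 = 10.7 eV = 1.714×10^-18 J, so L = 5·6.626×10^-34/√(8·9.109×10^-31·1.714×10^-18) = 9.37×10^-10 m = 0.937 nm.

L = 0.937 nm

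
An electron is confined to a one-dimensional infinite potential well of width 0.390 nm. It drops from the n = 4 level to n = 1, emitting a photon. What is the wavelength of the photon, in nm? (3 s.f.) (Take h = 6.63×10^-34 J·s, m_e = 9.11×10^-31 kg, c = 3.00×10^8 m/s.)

λ = 33.4 nm

E_1 = h²/(8m_eL²) = 3.965×10^-19 J, so ΔE = (4² − 1²)E_1 = 5.948×10^-18 J.
λ = hc/ΔE = (6.63×10^-34·3.00×10^8)/5.948×10^-18 = 3.34×10^-8 m = 33.4 nm.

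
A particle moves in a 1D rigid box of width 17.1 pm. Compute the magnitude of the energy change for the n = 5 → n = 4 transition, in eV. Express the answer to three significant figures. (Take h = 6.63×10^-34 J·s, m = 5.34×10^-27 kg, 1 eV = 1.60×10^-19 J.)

E_1 = h²/(8mL²) = 3.519×10^-20 J.
|ΔE| = |5² − 4²|·E_1 = 9·3.519×10^-20 J = 3.167×10^-19 J = 1.98 eV.

|ΔE| = 1.98 eV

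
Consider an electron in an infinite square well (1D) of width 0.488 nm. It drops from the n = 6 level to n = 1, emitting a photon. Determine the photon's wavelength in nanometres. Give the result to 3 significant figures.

λ = 22.4 nm

E_1 = h²/(8m_eL²) = 2.530×10^-19 J, so ΔE = (6² − 1²)E_1 = 8.855×10^-18 J.
λ = hc/ΔE = (6.626×10^-34·2.998×10^8)/8.855×10^-18 = 2.24×10^-8 m = 22.4 nm.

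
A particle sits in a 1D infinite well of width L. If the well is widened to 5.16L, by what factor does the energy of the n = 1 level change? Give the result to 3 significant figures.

0.0376

E_n ∝ 1/L², so the energy scales by 1/5.16² = 0.0376.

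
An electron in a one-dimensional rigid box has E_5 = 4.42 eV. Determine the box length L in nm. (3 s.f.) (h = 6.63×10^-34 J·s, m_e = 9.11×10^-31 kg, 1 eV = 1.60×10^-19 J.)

L = 1.46 nm

From E_n = n²h²/(8m_eL²), L = n·h/√(8m_eE_n).
E_5 = 4.42 eV = 7.072×10^-19 J, so L = 5·6.63×10^-34/√(8·9.11×10^-31·7.072×10^-19) = 1.46×10^-9 m = 1.46 nm.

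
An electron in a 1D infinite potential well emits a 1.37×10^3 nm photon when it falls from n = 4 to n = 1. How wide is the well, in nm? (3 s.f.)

L = 2.50 nm

The photon carries ΔE = hc/λ = 6.626×10^-34·2.998×10^8/1.37×10^-6 m = 1.450×10^-19 J.
Since ΔE = (4² − 1²)E_1, E_1 = 9.667×10^-21 J, and L = h/√(8m_eE_1) = 2.50×10^-9 m = 2.50 nm.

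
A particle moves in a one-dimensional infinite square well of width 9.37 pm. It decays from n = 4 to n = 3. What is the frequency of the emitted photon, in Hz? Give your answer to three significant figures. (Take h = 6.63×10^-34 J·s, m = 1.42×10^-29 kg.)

E_1 = h²/(8mL²) = 4.407×10^-17 J and ΔE = (4² − 3²)E_1 = 3.085×10^-16 J.
f = ΔE/h = 3.085×10^-16/6.63×10^-34 = 4.65×10^17 Hz.

f = 4.65×10^17 Hz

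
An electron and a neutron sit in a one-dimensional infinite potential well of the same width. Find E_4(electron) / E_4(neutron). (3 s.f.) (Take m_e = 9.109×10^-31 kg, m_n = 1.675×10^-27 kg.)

1.84×10^3

E_n ∝ 1/m at fixed n and L, so the ratio is m_n/m_e = 1.675×10^-27/9.109×10^-31 = 1.84×10^3.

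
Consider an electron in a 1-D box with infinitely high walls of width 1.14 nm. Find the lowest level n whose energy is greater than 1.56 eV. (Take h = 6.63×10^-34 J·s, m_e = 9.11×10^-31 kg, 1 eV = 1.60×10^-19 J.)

E_1 = h²/(8m_eL²) = 4.641×10^-20 J = 0.2901 eV.
Need n² > 1.56/0.2901 = 5.377, i.e. n > 2.319.
The smallest integer satisfying this is n = 3.

n = 3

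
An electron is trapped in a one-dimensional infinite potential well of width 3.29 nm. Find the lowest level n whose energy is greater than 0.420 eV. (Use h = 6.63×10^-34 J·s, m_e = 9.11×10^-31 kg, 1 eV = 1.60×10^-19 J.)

n = 4

E_1 = h²/(8m_eL²) = 5.572×10^-21 J = 0.03483 eV.
Need n² > 0.420/0.03483 = 12.06, i.e. n > 3.473.
The smallest integer satisfying this is n = 4.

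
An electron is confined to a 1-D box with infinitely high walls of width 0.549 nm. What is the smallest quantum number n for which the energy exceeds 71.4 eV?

n = 8

E_1 = h²/(8m_eL²) = 1.999×10^-19 J = 1.248 eV.
Need n² > 71.4/1.248 = 57.21, i.e. n > 7.564.
The smallest integer satisfying this is n = 8.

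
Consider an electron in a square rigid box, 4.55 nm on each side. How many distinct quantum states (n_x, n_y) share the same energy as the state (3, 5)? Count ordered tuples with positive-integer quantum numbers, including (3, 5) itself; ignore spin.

degeneracy = 2

The level has n_x² + n_y² = 34. The ordered positive-integer solutions are (3, 5), (5, 3).
That gives 2 states.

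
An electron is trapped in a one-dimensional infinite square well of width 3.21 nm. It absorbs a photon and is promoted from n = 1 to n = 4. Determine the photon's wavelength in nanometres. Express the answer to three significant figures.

E_1 = h²/(8m_eL²) = 5.847×10^-21 J, so ΔE = (4² − 1²)E_1 = 8.771×10^-20 J.
λ = hc/ΔE = (6.626×10^-34·2.998×10^8)/8.771×10^-20 = 2.26×10^-6 m = 2.26×10^3 nm.

λ = 2.26×10^3 nm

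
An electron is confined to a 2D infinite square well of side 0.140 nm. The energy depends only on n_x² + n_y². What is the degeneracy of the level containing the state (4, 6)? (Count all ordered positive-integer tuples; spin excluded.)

degeneracy = 2

The level has n_x² + n_y² = 52. The ordered positive-integer solutions are (4, 6), (6, 4).
That gives 2 states.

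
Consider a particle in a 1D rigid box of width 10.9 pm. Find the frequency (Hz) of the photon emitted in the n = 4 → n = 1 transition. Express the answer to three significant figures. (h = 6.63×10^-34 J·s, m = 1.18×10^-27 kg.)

E_1 = h²/(8mL²) = 3.919×10^-19 J and ΔE = (4² − 1²)E_1 = 5.878×10^-18 J.
f = ΔE/h = 5.878×10^-18/6.63×10^-34 = 8.87×10^15 Hz.

f = 8.87×10^15 Hz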